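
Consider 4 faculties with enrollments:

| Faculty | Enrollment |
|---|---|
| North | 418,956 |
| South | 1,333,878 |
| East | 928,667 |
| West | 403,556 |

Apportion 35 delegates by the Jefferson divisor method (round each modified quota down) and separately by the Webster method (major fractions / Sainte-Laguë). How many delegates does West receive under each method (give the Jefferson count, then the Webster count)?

Jefferson: North 5, South 15, East 11, West 4.
Webster: North 5, South 15, East 10, West 5.
West gets 4 under Jefferson and 5 under Webster.

4 and 5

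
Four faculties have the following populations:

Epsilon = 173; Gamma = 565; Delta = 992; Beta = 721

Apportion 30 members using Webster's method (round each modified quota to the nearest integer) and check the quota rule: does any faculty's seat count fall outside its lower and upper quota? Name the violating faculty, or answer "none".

Standard quotas: Epsilon 2.118, Gamma 6.916, Delta 12.142, Beta 8.825.
Webster allocation: Epsilon 2, Gamma 7, Delta 12, Beta 9.
Every allocation lies between the lower and upper quota.

none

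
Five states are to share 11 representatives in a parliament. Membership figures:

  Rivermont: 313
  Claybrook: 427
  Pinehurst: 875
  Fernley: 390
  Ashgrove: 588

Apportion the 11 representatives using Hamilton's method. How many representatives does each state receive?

Rivermont 1; Claybrook 2; Pinehurst 4; Fernley 2; Ashgrove 2

The standard divisor is 2593/11 ≈ 235.727.
Standard quotas: Rivermont 1.328, Claybrook 1.811, Pinehurst 3.712, Fernley 1.654, Ashgrove 2.494.
Lower quotas: Rivermont 1, Claybrook 1, Pinehurst 3, Fernley 1, Ashgrove 2 (sum 8, leaving 3 seats).
Remainders in descending order: Claybrook 0.811, Pinehurst 0.712, Fernley 0.654, Ashgrove 0.494, Rivermont 0.328.
Largest remainders: Claybrook, Pinehurst, Fernley receive the extra seats.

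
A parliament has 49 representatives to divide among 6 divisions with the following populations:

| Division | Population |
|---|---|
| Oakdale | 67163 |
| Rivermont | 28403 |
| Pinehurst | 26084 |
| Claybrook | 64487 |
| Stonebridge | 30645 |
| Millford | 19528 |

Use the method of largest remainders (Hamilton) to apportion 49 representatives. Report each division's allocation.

Oakdale=14, Rivermont=6, Pinehurst=6, Claybrook=13, Stonebridge=6, Millford=4

The standard divisor is 236310/49 ≈ 4822.653.
Standard quotas: Oakdale 13.9266, Rivermont 5.8895, Pinehurst 5.4086, Claybrook 13.3717, Stonebridge 6.3544, Millford 4.0492.
Lower quotas: Oakdale 13, Rivermont 5, Pinehurst 5, Claybrook 13, Stonebridge 6, Millford 4 (sum 46, leaving 3 seats).
Remainders in descending order: Oakdale 0.9266, Rivermont 0.8895, Pinehurst 0.4086, Claybrook 0.3717, Stonebridge 0.3544, Millford 0.0492.
The surplus seats go to Oakdale, Rivermont, Pinehurst.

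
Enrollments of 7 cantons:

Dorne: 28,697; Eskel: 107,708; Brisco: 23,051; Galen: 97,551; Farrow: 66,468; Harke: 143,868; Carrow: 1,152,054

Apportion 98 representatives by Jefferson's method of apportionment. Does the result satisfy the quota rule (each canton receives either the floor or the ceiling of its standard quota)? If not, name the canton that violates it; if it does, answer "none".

Standard quotas: Dorne 1.737, Eskel 6.518, Brisco 1.395, Galen 5.903, Farrow 4.022, Harke 8.706, Carrow 69.718.
Jefferson allocation: Dorne 1, Eskel 6, Brisco 1, Galen 6, Farrow 4, Harke 8, Carrow 72.
Carrow has quota 69.718 (lower 69, upper 70) but receives 72 — outside the quota interval.

Carrow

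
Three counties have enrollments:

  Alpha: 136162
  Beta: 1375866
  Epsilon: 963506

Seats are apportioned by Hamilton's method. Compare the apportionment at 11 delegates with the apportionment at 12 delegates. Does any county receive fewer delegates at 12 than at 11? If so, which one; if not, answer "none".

Alpha

At 11 seats: Alpha 1, Beta 6, Epsilon 4.
At 12 seats: Alpha 0, Beta 7, Epsilon 5.
Alpha drops from 1 to 0.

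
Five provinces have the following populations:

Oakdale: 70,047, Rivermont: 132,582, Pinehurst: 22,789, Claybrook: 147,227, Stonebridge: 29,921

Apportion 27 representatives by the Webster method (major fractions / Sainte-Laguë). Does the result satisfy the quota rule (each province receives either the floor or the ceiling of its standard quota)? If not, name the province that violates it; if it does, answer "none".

none

Standard quotas: Oakdale 4.698, Rivermont 8.892, Pinehurst 1.528, Claybrook 9.874, Stonebridge 2.007.
Webster allocation: Oakdale 5, Rivermont 9, Pinehurst 1, Claybrook 10, Stonebridge 2.
Every allocation lies between the lower and upper quota.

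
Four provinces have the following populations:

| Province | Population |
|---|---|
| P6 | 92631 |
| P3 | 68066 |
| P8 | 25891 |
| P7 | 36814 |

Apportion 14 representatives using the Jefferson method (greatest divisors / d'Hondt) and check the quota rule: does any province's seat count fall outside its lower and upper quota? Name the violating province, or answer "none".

none

Standard quotas: P6 5.805, P3 4.266, P8 1.623, P7 2.307.
Jefferson allocation: P6 6, P3 5, P8 1, P7 2.
Every allocation lies between the lower and upper quota.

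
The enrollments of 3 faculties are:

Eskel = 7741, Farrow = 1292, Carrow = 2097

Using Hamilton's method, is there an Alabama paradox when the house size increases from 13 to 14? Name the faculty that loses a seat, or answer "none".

At 13 seats: Eskel 9, Farrow 2, Carrow 2.
At 14 seats: Eskel 10, Farrow 1, Carrow 3.
Farrow drops from 2 to 1.

Farrow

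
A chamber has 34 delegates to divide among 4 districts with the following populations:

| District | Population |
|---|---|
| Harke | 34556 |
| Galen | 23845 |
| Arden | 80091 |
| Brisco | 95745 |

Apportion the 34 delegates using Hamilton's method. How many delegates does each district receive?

Harke 5, Galen 3, Arden 12, Brisco 14

The standard divisor is 234237/34 ≈ 6889.324.
Standard quotas: Harke 5.0159, Galen 3.4612, Arden 11.6254, Brisco 13.8976.
Lower quotas: Harke 5, Galen 3, Arden 11, Brisco 13 (sum 32, leaving 2 seats).
Remainders in descending order: Brisco 0.8976, Arden 0.6254, Galen 0.4612, Harke 0.0159.
The surplus seats go to Brisco, Arden.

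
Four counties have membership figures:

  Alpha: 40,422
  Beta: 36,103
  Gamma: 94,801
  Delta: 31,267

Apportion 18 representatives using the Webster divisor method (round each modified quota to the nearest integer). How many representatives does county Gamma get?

8

Standard divisor 202593/18 ≈ 11255.167; standard quotas: Alpha 3.591, Beta 3.208, Gamma 8.423, Delta 2.778.
Rounding to the nearest integer gives Alpha 4, Beta 3, Gamma 8, Delta 3 — total 18, matching the house size, so no adjustment is needed.
Gamma receives 8.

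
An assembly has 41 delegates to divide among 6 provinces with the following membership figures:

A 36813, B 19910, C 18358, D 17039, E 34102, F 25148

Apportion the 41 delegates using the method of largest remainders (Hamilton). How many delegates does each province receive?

A 10, B 5, C 5, D 5, E 9, F 7

The standard divisor is 151370/41 ≈ 3691.951.
Standard quotas: A 9.9712, B 5.3928, C 4.9724, D 4.6152, E 9.2369, F 6.8116.
Lower quotas: A 9, B 5, C 4, D 4, E 9, F 6 (sum 37, leaving 4 seats).
Remainders in descending order: C 0.9724, A 0.9712, F 0.8116, D 0.6152, B 0.3928, E 0.2369.
The surplus seats go to C, A, F, D.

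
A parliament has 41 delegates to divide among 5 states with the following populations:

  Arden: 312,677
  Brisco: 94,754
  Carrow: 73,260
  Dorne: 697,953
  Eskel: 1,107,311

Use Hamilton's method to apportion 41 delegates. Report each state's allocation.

Standard divisor: 2285955 ÷ 41 = 55755.
Standard quotas: Arden 5.6081, Brisco 1.6995, Carrow 1.3140, Dorne 12.5182, Eskel 19.8603.
Lower quotas: Arden 5, Brisco 1, Carrow 1, Dorne 12, Eskel 19 (sum 38, leaving 3 seats).
Remainders in descending order: Eskel 0.8603, Brisco 0.6995, Arden 0.6081, Dorne 0.5182, Carrow 0.3140.
Largest remainders: Eskel, Brisco, Arden receive the extra seats.

Arden=6, Brisco=2, Carrow=1, Dorne=12, Eskel=20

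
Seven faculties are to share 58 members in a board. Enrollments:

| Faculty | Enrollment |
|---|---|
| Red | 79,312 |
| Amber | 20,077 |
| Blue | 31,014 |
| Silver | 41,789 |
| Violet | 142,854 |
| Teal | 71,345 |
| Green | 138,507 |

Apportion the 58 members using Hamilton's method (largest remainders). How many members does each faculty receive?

Standard divisor: 524898 ÷ 58 ≈ 9049.966.
Standard quotas: Red 8.7638, Amber 2.2185, Blue 3.4270, Silver 4.6176, Violet 15.7850, Teal 7.8835, Green 15.3047.
Lower quotas: Red 8, Amber 2, Blue 3, Silver 4, Violet 15, Teal 7, Green 15 (sum 54, leaving 4 seats).
Remainders in descending order: Teal 0.8835, Violet 0.7850, Red 0.7638, Silver 0.6176, Blue 0.4270, Green 0.3047, Amber 0.2185.
Largest remainders: Teal, Violet, Red, Silver receive the extra seats.

Red: 9, Amber: 2, Blue: 3, Silver: 5, Violet: 16, Teal: 8, Green: 15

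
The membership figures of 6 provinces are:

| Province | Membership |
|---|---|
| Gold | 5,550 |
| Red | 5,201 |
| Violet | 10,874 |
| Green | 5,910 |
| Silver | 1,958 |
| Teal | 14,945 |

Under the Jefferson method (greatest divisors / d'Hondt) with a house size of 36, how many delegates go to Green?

5

Standard divisor 44438/36 ≈ 1234.389; standard quotas: Gold 4.496, Red 4.213, Violet 8.809, Green 4.788, Silver 1.586, Teal 12.107.
Rounding down gives 4, 4, 8, 4, 1, 12 = 33 seats, so the divisor must be adjusted.
With modified divisor 1130: modified quotas Gold 4.912, Red 4.603, Violet 9.623, Green 5.230, Silver 1.733, Teal 13.226.
Rounding down: Gold 4, Red 4, Violet 9, Green 5, Silver 1, Teal 13 (total 36).
Green receives 5.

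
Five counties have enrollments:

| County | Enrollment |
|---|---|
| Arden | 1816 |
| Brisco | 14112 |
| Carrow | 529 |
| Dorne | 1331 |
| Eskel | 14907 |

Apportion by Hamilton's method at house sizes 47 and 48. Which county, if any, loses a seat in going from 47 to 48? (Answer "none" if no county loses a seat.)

At 47 seats: Arden 3, Brisco 20, Carrow 1, Dorne 2, Eskel 21.
At 48 seats: Arden 2, Brisco 21, Carrow 1, Dorne 2, Eskel 22.
Arden drops from 3 to 2.

Arden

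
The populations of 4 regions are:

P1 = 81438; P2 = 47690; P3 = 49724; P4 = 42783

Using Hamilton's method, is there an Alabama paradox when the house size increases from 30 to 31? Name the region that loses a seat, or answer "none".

At 30 seats: P1 11, P2 6, P3 7, P4 6.
At 31 seats: P1 11, P2 7, P3 7, P4 6.
No region's allocation decreased.

none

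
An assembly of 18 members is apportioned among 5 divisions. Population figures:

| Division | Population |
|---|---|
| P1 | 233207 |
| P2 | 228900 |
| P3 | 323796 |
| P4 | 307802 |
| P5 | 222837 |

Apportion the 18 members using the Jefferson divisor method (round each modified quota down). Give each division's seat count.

Standard divisor 1316542/18 ≈ 73141.222; standard quotas: P1 3.188, P2 3.130, P3 4.427, P4 4.208, P5 3.047.
Rounding down gives 3, 3, 4, 4, 3 = 17 seats, so the divisor must be adjusted.
With modified divisor 63200: modified quotas P1 3.690, P2 3.622, P3 5.123, P4 4.870, P5 3.526.
Rounding down: P1 3, P2 3, P3 5, P4 4, P5 3 (total 18).

P1: 3; P2: 3; P3: 5; P4: 4; P5: 3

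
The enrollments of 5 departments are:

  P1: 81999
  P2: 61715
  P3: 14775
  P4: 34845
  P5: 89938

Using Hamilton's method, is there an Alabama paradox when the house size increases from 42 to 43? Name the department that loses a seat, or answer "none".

At 42 seats: P1 12, P2 9, P3 2, P4 5, P5 14.
At 43 seats: P1 13, P2 9, P3 2, P4 5, P5 14.
No department's allocation decreased.

none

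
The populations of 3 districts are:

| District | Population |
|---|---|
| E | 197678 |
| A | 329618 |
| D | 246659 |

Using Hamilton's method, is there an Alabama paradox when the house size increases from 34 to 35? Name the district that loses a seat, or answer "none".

none

At 34 seats: E 9, A 14, D 11.
At 35 seats: E 9, A 15, D 11.
No district's allocation decreased.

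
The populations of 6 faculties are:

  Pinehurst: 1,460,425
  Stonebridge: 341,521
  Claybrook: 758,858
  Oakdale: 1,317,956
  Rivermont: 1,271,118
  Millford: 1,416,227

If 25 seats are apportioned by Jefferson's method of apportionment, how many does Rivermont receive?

5

Standard divisor 6566105/25 ≈ 262644.2; standard quotas: Pinehurst 5.560, Stonebridge 1.300, Claybrook 2.889, Oakdale 5.018, Rivermont 4.840, Millford 5.392.
Rounding down gives 5, 1, 2, 5, 4, 5 = 22 seats, so the divisor must be adjusted.
With modified divisor 239700: modified quotas Pinehurst 6.093, Stonebridge 1.425, Claybrook 3.166, Oakdale 5.498, Rivermont 5.303, Millford 5.908.
Rounding down: Pinehurst 6, Stonebridge 1, Claybrook 3, Oakdale 5, Rivermont 5, Millford 5 (total 25).
Rivermont receives 5.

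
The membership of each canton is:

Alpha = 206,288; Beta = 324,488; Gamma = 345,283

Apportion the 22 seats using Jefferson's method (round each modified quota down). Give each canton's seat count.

Alpha: 5; Beta: 8; Gamma: 9

Standard divisor 876059/22 ≈ 39820.864; standard quotas: Alpha 5.180, Beta 8.149, Gamma 8.671.
Rounding down gives 5, 8, 8 = 21 seats, so the divisor must be adjusted.
With modified divisor 37200: modified quotas Alpha 5.545, Beta 8.723, Gamma 9.282.
Rounding down: Alpha 5, Beta 8, Gamma 9 (total 22).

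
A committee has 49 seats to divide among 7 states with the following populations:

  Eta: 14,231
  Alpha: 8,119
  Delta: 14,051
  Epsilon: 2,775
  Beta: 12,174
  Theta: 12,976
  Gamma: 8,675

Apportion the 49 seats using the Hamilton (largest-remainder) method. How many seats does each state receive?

Eta 10, Alpha 5, Delta 9, Epsilon 2, Beta 8, Theta 9, Gamma 6

Standard divisor: 73001 ÷ 49 ≈ 1489.816.
Standard quotas: Eta 9.5522, Alpha 5.4497, Delta 9.4314, Epsilon 1.8626, Beta 8.1715, Theta 8.7098, Gamma 5.8229.
Lower quotas: Eta 9, Alpha 5, Delta 9, Epsilon 1, Beta 8, Theta 8, Gamma 5 (sum 45, leaving 4 seats).
Remainders in descending order: Epsilon 0.8626, Gamma 0.8229, Theta 0.7098, Eta 0.5522, Alpha 0.4497, Delta 0.4314, Beta 0.1715.
Largest remainders: Epsilon, Gamma, Theta, Eta receive the extra seats.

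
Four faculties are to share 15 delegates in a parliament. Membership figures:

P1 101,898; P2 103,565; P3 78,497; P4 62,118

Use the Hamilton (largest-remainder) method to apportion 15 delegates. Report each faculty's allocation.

P1 4, P2 5, P3 3, P4 3

Standard divisor: 346078 ÷ 15 ≈ 23071.867.
Standard quotas: P1 4.4165, P2 4.4888, P3 3.4023, P4 2.6924.
Lower quotas: P1 4, P2 4, P3 3, P4 2 (sum 13, leaving 2 seats).
Remainders in descending order: P4 0.6924, P2 0.4888, P1 0.4165, P3 0.4023.
The surplus seats go to P4, P2.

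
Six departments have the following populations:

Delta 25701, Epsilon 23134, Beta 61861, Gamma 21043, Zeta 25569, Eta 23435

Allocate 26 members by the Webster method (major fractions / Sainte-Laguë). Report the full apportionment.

Standard divisor 180743/26 ≈ 6951.654; standard quotas: Delta 3.697, Epsilon 3.328, Beta 8.899, Gamma 3.027, Zeta 3.678, Eta 3.371.
Rounding to the nearest integer gives Delta 4, Epsilon 3, Beta 9, Gamma 3, Zeta 4, Eta 3 — total 26, matching the house size, so no adjustment is needed.

Delta 4; Epsilon 3; Beta 9; Gamma 3; Zeta 4; Eta 3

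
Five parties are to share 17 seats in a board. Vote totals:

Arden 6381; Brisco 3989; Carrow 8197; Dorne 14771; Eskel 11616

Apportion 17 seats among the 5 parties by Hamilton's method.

Arden: 2, Brisco: 2, Carrow: 3, Dorne: 6, Eskel: 4

The standard divisor is 44954/17 ≈ 2644.353.
Standard quotas: Arden 2.4131, Brisco 1.5085, Carrow 3.0998, Dorne 5.5859, Eskel 4.3928.
Lower quotas: Arden 2, Brisco 1, Carrow 3, Dorne 5, Eskel 4 (sum 15, leaving 2 seats).
Remainders in descending order: Dorne 0.5859, Brisco 0.5085, Arden 0.4131, Eskel 0.3928, Carrow 0.0998.
The surplus seats go to Dorne, Brisco.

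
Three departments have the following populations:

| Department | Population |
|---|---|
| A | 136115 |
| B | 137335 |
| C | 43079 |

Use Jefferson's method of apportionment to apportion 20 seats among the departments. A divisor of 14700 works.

With modified divisor 14700: modified quotas A 9.260, B 9.343, C 2.931.
Rounding down: A 9, B 9, C 2 (total 20).

A: 9, B: 9, C: 2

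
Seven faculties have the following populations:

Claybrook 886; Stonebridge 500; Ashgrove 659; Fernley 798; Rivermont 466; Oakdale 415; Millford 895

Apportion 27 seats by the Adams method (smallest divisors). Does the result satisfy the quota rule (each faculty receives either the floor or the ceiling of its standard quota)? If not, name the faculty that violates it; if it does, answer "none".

none

Standard quotas: Claybrook 5.179, Stonebridge 2.923, Ashgrove 3.852, Fernley 4.665, Rivermont 2.724, Oakdale 2.426, Millford 5.232.
Adams allocation: Claybrook 5, Stonebridge 3, Ashgrove 4, Fernley 4, Rivermont 3, Oakdale 3, Millford 5.
Every allocation lies between the lower and upper quota.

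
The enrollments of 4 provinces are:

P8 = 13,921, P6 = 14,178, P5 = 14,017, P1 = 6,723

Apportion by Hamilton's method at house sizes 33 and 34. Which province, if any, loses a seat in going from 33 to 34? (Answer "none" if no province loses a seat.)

At 33 seats: P8 9, P6 10, P5 9, P1 5.
At 34 seats: P8 10, P6 10, P5 10, P1 4.
P1 drops from 5 to 4.

P1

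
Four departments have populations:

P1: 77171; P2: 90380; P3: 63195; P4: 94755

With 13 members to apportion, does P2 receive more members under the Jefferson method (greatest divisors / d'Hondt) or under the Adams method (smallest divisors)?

Jefferson: P1 3, P2 4, P3 2, P4 4.
Adams: P1 3, P2 3, P3 3, P4 4.
P2 gets 4 under Jefferson and 3 under Adams.

Jefferson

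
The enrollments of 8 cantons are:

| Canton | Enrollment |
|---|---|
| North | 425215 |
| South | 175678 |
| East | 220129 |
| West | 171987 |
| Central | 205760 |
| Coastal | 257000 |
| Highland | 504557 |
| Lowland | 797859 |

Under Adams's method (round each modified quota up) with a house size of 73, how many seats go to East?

Standard divisor 2758185/73 ≈ 37783.356; standard quotas: North 11.254, South 4.650, East 5.826, West 4.552, Central 5.446, Coastal 6.802, Highland 13.354, Lowland 21.117.
Rounding up gives 12, 5, 6, 5, 6, 7, 14, 22 = 77 seats, so the divisor must be adjusted.
With modified divisor 40500: modified quotas North 10.499, South 4.338, East 5.435, West 4.247, Central 5.080, Coastal 6.346, Highland 12.458, Lowland 19.700.
Rounding up: North 11, South 5, East 6, West 5, Central 6, Coastal 7, Highland 13, Lowland 20 (total 73).
East receives 6.

6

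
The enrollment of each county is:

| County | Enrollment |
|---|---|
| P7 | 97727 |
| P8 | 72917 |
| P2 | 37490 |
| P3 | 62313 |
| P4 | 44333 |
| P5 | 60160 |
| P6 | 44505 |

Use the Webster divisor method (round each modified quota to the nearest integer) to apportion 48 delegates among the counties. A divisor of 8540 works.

P7 11, P8 9, P2 4, P3 7, P4 5, P5 7, P6 5

With modified divisor 8540: modified quotas P7 11.443, P8 8.538, P2 4.390, P3 7.297, P4 5.191, P5 7.044, P6 5.211.
Rounding to the nearest integer: P7 11, P8 9, P2 4, P3 7, P4 5, P5 7, P6 5 (total 48).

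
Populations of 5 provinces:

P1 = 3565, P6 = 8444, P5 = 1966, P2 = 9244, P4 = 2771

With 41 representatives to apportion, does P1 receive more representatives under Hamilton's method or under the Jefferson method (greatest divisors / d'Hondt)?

Hamilton: P1 6, P6 13, P5 3, P2 15, P4 4.
Jefferson: P1 5, P6 14, P5 3, P2 15, P4 4.
P1 gets 6 under Hamilton and 5 under Jefferson.

Hamilton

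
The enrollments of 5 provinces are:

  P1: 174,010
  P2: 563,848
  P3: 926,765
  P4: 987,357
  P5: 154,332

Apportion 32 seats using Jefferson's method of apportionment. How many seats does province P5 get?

Standard divisor 2806312/32 ≈ 87697.25; standard quotas: P1 1.984, P2 6.429, P3 10.568, P4 11.259, P5 1.760.
Rounding down gives 1, 6, 10, 11, 1 = 29 seats, so the divisor must be adjusted.
With modified divisor 81400: modified quotas P1 2.138, P2 6.927, P3 11.385, P4 12.130, P5 1.896.
Rounding down: P1 2, P2 6, P3 11, P4 12, P5 1 (total 32).
P5 receives 1.

1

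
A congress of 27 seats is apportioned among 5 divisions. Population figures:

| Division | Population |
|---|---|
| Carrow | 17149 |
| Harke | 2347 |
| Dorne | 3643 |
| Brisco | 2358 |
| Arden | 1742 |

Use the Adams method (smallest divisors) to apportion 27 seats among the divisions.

Carrow 15, Harke 3, Dorne 4, Brisco 3, Arden 2

Standard divisor 27239/27 ≈ 1008.852; standard quotas: Carrow 16.999, Harke 2.326, Dorne 3.611, Brisco 2.337, Arden 1.727.
Rounding up gives 17, 3, 4, 3, 2 = 29 seats, so the divisor must be adjusted.
With modified divisor 1160: modified quotas Carrow 14.784, Harke 2.023, Dorne 3.141, Brisco 2.033, Arden 1.502.
Rounding up: Carrow 15, Harke 3, Dorne 4, Brisco 3, Arden 2 (total 27).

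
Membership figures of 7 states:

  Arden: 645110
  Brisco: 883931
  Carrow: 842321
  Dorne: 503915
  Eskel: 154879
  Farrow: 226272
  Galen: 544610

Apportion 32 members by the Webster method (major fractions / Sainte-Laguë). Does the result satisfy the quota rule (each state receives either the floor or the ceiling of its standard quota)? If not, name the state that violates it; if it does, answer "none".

none

Standard quotas: Arden 5.431, Brisco 7.442, Carrow 7.091, Dorne 4.242, Eskel 1.304, Farrow 1.905, Galen 4.585.
Webster allocation: Arden 5, Brisco 8, Carrow 7, Dorne 4, Eskel 1, Farrow 2, Galen 5.
Every allocation lies between the lower and upper quota.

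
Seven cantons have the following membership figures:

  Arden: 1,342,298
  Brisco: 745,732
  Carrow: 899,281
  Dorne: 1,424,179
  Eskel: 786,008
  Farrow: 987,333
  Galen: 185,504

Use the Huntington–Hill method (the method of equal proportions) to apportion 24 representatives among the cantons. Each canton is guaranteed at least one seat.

With divisor 272518: modified quotas Arden 4.926, Brisco 2.736, Carrow 3.300, Dorne 5.226, Eskel 2.884, Farrow 3.623, Galen 0.681.
Geometric-mean thresholds: Arden √(4·5)=4.472, Brisco √(2·3)=2.449, Carrow √(3·4)=3.464, Dorne √(5·6)=5.477, Eskel √(2·3)=2.449, Farrow √(3·4)=3.464, Galen (min 1).
Each quota rounded against its threshold gives Arden 5, Brisco 3, Carrow 3, Dorne 5, Eskel 3, Farrow 4, Galen 1 (total 24).

Arden 5; Brisco 3; Carrow 3; Dorne 5; Eskel 3; Farrow 4; Galen 1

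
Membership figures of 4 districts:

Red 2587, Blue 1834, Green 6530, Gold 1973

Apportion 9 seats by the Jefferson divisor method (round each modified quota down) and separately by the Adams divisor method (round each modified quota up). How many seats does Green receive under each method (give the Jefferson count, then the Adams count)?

5 and 4

Jefferson: Red 2, Blue 1, Green 5, Gold 1.
Adams: Red 2, Blue 1, Green 4, Gold 2.
Green gets 5 under Jefferson and 4 under Adams.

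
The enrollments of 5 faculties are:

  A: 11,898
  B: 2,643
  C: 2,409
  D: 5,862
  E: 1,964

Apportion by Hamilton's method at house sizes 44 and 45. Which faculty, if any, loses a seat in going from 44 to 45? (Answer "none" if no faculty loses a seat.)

At 44 seats: A 21, B 5, C 4, D 10, E 4.
At 45 seats: A 22, B 5, C 4, D 11, E 3.
E drops from 4 to 3.

E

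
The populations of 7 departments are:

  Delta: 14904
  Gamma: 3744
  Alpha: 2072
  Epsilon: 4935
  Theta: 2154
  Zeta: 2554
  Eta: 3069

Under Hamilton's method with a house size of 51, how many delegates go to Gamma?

6

The standard divisor is 33432/51 ≈ 655.529.
Standard quotas: Delta 22.7358, Gamma 5.7114, Alpha 3.1608, Epsilon 7.5283, Theta 3.2859, Zeta 3.8961, Eta 4.6817.
Lower quotas: Delta 22, Gamma 5, Alpha 3, Epsilon 7, Theta 3, Zeta 3, Eta 4 (sum 47, leaving 4 seats).
Remainders in descending order: Zeta 0.8961, Delta 0.7358, Gamma 0.7114, Eta 0.6817, Epsilon 0.5283, Theta 0.2859, Alpha 0.1608.
Largest remainders: Zeta, Delta, Gamma, Eta receive the extra seats.
Gamma receives 6.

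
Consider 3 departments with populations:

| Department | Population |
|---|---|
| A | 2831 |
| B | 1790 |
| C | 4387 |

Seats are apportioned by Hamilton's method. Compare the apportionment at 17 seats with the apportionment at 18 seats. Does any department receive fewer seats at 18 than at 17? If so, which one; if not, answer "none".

B

At 17 seats: A 5, B 4, C 8.
At 18 seats: A 6, B 3, C 9.
B drops from 4 to 3.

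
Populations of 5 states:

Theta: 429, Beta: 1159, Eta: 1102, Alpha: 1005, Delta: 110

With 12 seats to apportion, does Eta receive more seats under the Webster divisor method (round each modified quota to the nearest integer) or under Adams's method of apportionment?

Webster: Theta 1, Beta 4, Eta 4, Alpha 3, Delta 0.
Adams: Theta 2, Beta 3, Eta 3, Alpha 3, Delta 1.
Eta gets 4 under Webster and 3 under Adams.

Webster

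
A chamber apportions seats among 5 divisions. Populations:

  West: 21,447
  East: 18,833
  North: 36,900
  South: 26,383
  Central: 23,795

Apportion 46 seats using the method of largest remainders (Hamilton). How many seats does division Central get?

9

Standard divisor: 127358 ÷ 46 ≈ 2768.652.
Standard quotas: West 7.7464, East 6.8022, North 13.3278, South 9.5292, Central 8.5944.
Lower quotas: West 7, East 6, North 13, South 9, Central 8 (sum 43, leaving 3 seats).
Remainders in descending order: East 0.8022, West 0.7464, Central 0.5944, South 0.5292, North 0.3278.
The surplus seats go to East, West, Central.
Central receives 9.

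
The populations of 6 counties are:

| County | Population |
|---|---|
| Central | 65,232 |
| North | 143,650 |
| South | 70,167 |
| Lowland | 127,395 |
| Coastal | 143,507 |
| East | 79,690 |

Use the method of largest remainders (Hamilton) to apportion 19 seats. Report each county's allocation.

Central 2, North 4, South 2, Lowland 4, Coastal 4, East 3

The standard divisor is 629641/19 = 33139.
Standard quotas: Central 1.9684, North 4.3348, South 2.1174, Lowland 3.8443, Coastal 4.3305, East 2.4047.
Lower quotas: Central 1, North 4, South 2, Lowland 3, Coastal 4, East 2 (sum 16, leaving 3 seats).
Remainders in descending order: Central 0.9684, Lowland 0.8443, East 0.4047, North 0.3348, Coastal 0.3305, South 0.1174.
The surplus seats go to Central, Lowland, East.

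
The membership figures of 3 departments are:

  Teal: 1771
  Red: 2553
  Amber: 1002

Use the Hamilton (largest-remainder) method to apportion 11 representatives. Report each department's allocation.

Teal 4; Red 5; Amber 2

Total 5326; standard divisor 5326/11 ≈ 484.182.
Standard quotas: Teal 3.658, Red 5.273, Amber 2.069.
Lower quotas: Teal 3, Red 5, Amber 2 (sum 10, leaving 1 seat).
Remainders in descending order: Teal 0.658, Red 0.273, Amber 0.069.
Largest remainder: Teal receives the extra seat.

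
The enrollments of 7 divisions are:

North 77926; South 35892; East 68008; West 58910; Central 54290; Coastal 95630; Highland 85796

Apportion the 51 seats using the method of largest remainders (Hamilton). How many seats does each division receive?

North 9, South 4, East 7, West 6, Central 6, Coastal 10, Highland 9

The standard divisor is 476452/51 ≈ 9342.196.
Standard quotas: North 8.3413, South 3.8419, East 7.2797, West 6.3058, Central 5.8113, Coastal 10.2364, Highland 9.1837.
Lower quotas: North 8, South 3, East 7, West 6, Central 5, Coastal 10, Highland 9 (sum 48, leaving 3 seats).
Remainders in descending order: South 0.8419, Central 0.8113, North 0.3413, West 0.3058, East 0.2797, Coastal 0.2364, Highland 0.1837.
The surplus seats go to South, Central, North.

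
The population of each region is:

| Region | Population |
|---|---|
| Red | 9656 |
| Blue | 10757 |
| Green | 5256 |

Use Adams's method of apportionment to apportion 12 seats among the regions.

Standard divisor 25669/12 ≈ 2139.083; standard quotas: Red 4.514, Blue 5.029, Green 2.457.
Rounding up gives 5, 6, 3 = 14 seats, so the divisor must be adjusted.
With modified divisor 2500: modified quotas Red 3.862, Blue 4.303, Green 2.102.
Rounding up: Red 4, Blue 5, Green 3 (total 12).

Red 4, Blue 5, Green 3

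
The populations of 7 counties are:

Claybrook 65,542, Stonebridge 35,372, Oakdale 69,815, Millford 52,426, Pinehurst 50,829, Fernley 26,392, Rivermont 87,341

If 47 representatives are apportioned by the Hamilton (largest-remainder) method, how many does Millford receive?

Standard divisor: 387717 ÷ 47 ≈ 8249.298.
Standard quotas: Claybrook 7.9452, Stonebridge 4.2879, Oakdale 8.4631, Millford 6.3552, Pinehurst 6.1616, Fernley 3.1993, Rivermont 10.5877.
Lower quotas: Claybrook 7, Stonebridge 4, Oakdale 8, Millford 6, Pinehurst 6, Fernley 3, Rivermont 10 (sum 44, leaving 3 seats).
Remainders in descending order: Claybrook 0.9452, Rivermont 0.5877, Oakdale 0.4631, Millford 0.3552, Stonebridge 0.2879, Fernley 0.1993, Pinehurst 0.1616.
The surplus seats go to Claybrook, Rivermont, Oakdale.
Millford receives 6.

6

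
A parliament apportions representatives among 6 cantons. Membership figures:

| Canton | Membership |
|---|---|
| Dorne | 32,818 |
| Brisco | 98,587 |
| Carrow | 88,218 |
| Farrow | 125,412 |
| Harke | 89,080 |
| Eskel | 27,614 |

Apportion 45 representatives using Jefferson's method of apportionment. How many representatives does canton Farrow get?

Standard divisor 461729/45 ≈ 10260.644; standard quotas: Dorne 3.198, Brisco 9.608, Carrow 8.598, Farrow 12.223, Harke 8.682, Eskel 2.691.
Rounding down gives 3, 9, 8, 12, 8, 2 = 42 seats, so the divisor must be adjusted.
With modified divisor 9700: modified quotas Dorne 3.383, Brisco 10.164, Carrow 9.095, Farrow 12.929, Harke 9.184, Eskel 2.847.
Rounding down: Dorne 3, Brisco 10, Carrow 9, Farrow 12, Harke 9, Eskel 2 (total 45).
Farrow receives 12.

12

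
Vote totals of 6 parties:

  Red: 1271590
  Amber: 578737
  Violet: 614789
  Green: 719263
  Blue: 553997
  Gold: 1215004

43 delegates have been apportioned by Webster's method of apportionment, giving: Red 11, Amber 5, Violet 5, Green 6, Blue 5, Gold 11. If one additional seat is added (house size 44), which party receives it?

Priority for the next seat is population ÷ (current seats + 0.5).
Priorities: Red 110573.043, Amber 105224.909, Violet 111779.818, Green 110655.846, Blue 100726.727, Gold 105652.522.
Highest priority: Violet.

Violet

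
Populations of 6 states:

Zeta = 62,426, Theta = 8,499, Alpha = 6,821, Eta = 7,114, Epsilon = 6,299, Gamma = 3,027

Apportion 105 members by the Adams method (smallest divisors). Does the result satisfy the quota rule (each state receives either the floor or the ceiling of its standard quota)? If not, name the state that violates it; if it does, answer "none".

Standard quotas: Zeta 69.593, Theta 9.475, Alpha 7.604, Eta 7.931, Epsilon 7.022, Gamma 3.375.
Adams allocation: Zeta 68, Theta 10, Alpha 8, Eta 8, Epsilon 7, Gamma 4.
Zeta has quota 69.593 (lower 69, upper 70) but receives 68 — outside the quota interval.

Zeta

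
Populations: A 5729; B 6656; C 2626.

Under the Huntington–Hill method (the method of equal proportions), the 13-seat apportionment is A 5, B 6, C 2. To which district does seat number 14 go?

Priority for the next seat is population ÷ (√(s·(s+1))).
Priorities: A 1045.968, B 1027.043, C 1072.060.
Highest priority: C.

C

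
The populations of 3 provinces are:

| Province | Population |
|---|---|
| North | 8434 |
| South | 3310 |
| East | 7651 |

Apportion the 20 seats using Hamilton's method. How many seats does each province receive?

North: 9, South: 3, East: 8

Standard divisor: 19395 ÷ 20 ≈ 969.75.
Standard quotas: North 8.6971, South 3.4133, East 7.8897.
Lower quotas: North 8, South 3, East 7 (sum 18, leaving 2 seats).
Remainders in descending order: East 0.8897, North 0.6971, South 0.4133.
The surplus seats go to East, North.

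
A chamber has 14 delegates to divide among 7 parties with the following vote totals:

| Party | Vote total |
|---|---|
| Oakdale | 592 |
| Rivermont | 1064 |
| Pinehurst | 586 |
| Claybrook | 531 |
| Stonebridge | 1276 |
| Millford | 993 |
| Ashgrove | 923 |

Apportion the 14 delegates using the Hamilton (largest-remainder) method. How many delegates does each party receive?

Total 5965; standard divisor 5965/14 ≈ 426.071.
Standard quotas: Oakdale 1.389, Rivermont 2.497, Pinehurst 1.375, Claybrook 1.246, Stonebridge 2.995, Millford 2.331, Ashgrove 2.166.
Lower quotas: Oakdale 1, Rivermont 2, Pinehurst 1, Claybrook 1, Stonebridge 2, Millford 2, Ashgrove 2 (sum 11, leaving 3 seats).
Remainders in descending order: Stonebridge 0.995, Rivermont 0.497, Oakdale 0.389, Pinehurst 0.375, Millford 0.331, Claybrook 0.246, Ashgrove 0.166.
The surplus seats go to Stonebridge, Rivermont, Oakdale.

Oakdale: 2, Rivermont: 3, Pinehurst: 1, Claybrook: 1, Stonebridge: 3, Millford: 2, Ashgrove: 2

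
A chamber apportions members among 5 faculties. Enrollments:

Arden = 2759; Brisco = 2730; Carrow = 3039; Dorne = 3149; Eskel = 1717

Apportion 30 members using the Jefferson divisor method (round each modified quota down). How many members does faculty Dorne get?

7

Standard divisor 13394/30 ≈ 446.467; standard quotas: Arden 6.180, Brisco 6.115, Carrow 6.807, Dorne 7.053, Eskel 3.846.
Rounding down gives 6, 6, 6, 7, 3 = 28 seats, so the divisor must be adjusted.
With modified divisor 400: modified quotas Arden 6.897, Brisco 6.825, Carrow 7.598, Dorne 7.872, Eskel 4.293.
Rounding down: Arden 6, Brisco 6, Carrow 7, Dorne 7, Eskel 4 (total 30).
Dorne receives 7.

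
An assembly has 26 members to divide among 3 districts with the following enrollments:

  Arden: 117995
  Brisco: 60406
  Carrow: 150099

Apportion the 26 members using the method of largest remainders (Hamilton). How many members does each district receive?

The standard divisor is 328500/26 ≈ 12634.615.
Standard quotas: Arden 9.3390, Brisco 4.7810, Carrow 11.8800.
Lower quotas: Arden 9, Brisco 4, Carrow 11 (sum 24, leaving 2 seats).
Remainders in descending order: Carrow 0.8800, Brisco 0.7810, Arden 0.3390.
The surplus seats go to Carrow, Brisco.

Arden=9, Brisco=5, Carrow=12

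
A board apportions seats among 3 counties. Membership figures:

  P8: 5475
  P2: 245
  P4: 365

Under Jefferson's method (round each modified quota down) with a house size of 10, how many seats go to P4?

0

Standard divisor 6085/10 ≈ 608.5; standard quotas: P8 8.998, P2 0.403, P4 0.600.
Rounding down gives 8, 0, 0 = 8 seats, so the divisor must be adjusted.
With modified divisor 500: modified quotas P8 10.950, P2 0.490, P4 0.730.
Rounding down: P8 10, P2 0, P4 0 (total 10).
P4 receives 0.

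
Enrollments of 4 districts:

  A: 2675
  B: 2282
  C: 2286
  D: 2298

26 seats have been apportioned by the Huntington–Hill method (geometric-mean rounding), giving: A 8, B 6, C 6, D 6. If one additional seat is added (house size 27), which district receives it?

Priority for the next seat is population ÷ (√(s·(s+1))).
Priorities: A 315.252, B 352.120, C 352.737, D 354.589.
Highest priority: D.

D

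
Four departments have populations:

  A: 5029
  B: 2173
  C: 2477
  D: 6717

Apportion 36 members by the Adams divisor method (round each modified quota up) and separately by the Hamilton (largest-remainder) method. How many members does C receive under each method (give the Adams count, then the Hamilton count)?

Adams: A 11, B 5, C 6, D 14.
Hamilton: A 11, B 5, C 5, D 15.
C gets 6 under Adams and 5 under Hamilton.

6 and 5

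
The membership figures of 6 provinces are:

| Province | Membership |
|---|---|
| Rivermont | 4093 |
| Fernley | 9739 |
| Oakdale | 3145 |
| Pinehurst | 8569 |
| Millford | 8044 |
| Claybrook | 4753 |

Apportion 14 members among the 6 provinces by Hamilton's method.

Rivermont: 1, Fernley: 4, Oakdale: 1, Pinehurst: 3, Millford: 3, Claybrook: 2

The standard divisor is 38343/14 ≈ 2738.786.
Standard quotas: Rivermont 1.4945, Fernley 3.5560, Oakdale 1.1483, Pinehurst 3.1288, Millford 2.9371, Claybrook 1.7354.
Lower quotas: Rivermont 1, Fernley 3, Oakdale 1, Pinehurst 3, Millford 2, Claybrook 1 (sum 11, leaving 3 seats).
Remainders in descending order: Millford 0.9371, Claybrook 0.7354, Fernley 0.5560, Rivermont 0.4945, Oakdale 0.1483, Pinehurst 0.1288.
Largest remainders: Millford, Claybrook, Fernley receive the extra seats.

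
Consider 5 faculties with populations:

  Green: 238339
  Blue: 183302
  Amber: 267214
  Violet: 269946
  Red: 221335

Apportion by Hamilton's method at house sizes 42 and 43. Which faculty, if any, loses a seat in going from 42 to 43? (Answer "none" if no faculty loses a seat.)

At 42 seats: Green 8, Blue 7, Amber 9, Violet 10, Red 8.
At 43 seats: Green 9, Blue 6, Amber 10, Violet 10, Red 8.
Blue drops from 7 to 6.

Blue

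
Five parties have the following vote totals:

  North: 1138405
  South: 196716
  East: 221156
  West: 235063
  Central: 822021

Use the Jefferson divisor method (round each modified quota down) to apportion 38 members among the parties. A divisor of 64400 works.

North=17, South=3, East=3, West=3, Central=12

With modified divisor 64400: modified quotas North 17.677, South 3.055, East 3.434, West 3.650, Central 12.764.
Rounding down: North 17, South 3, East 3, West 3, Central 12 (total 38).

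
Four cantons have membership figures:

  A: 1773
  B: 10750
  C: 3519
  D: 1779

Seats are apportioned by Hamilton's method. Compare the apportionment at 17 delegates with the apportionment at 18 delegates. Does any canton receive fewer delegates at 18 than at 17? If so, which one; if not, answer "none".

none

At 17 seats: A 2, B 10, C 3, D 2.
At 18 seats: A 2, B 11, C 3, D 2.
No canton's allocation decreased.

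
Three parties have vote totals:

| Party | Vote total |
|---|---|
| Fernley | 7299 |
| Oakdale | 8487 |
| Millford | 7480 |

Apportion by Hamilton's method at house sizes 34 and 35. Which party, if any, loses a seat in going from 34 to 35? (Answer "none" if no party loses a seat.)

none

At 34 seats: Fernley 11, Oakdale 12, Millford 11.
At 35 seats: Fernley 11, Oakdale 13, Millford 11.
No party's allocation decreased.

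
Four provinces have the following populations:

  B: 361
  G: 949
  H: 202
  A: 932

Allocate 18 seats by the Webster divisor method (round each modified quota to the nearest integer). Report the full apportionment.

Standard divisor 2444/18 ≈ 135.778; standard quotas: B 2.659, G 6.989, H 1.488, A 6.864.
Rounding to the nearest integer gives B 3, G 7, H 1, A 7 — total 18, matching the house size, so no adjustment is needed.

B: 3, G: 7, H: 1, A: 7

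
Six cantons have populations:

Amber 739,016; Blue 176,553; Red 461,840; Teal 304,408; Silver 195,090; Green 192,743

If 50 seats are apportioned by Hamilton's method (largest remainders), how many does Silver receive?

Total 2069650; standard divisor 2069650/50 = 41393.
Standard quotas: Amber 17.8536, Blue 4.2653, Red 11.1574, Teal 7.3541, Silver 4.7131, Green 4.6564.
Lower quotas: Amber 17, Blue 4, Red 11, Teal 7, Silver 4, Green 4 (sum 47, leaving 3 seats).
Remainders in descending order: Amber 0.8536, Silver 0.7131, Green 0.6564, Teal 0.3541, Blue 0.2653, Red 0.1574.
The surplus seats go to Amber, Silver, Green.
Silver receives 5.

5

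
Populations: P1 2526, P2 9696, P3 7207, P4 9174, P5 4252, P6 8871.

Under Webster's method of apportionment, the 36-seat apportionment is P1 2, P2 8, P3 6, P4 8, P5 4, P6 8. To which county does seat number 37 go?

P2

Priority for the next seat is population ÷ (current seats + 0.5).
Priorities: P1 1010.400, P2 1140.706, P3 1108.769, P4 1079.294, P5 944.889, P6 1043.647.
Highest priority: P2.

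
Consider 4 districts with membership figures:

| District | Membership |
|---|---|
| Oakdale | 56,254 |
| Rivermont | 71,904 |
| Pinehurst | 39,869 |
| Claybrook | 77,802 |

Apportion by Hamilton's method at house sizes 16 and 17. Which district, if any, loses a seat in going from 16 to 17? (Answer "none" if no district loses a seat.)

none

At 16 seats: Oakdale 4, Rivermont 5, Pinehurst 2, Claybrook 5.
At 17 seats: Oakdale 4, Rivermont 5, Pinehurst 3, Claybrook 5.
No district's allocation decreased.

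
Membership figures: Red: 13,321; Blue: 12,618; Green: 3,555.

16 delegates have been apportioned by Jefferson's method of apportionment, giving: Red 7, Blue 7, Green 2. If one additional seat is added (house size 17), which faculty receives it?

Priority for the next seat is population ÷ (current seats + 1).
Priorities: Red 1665.125, Blue 1577.250, Green 1185.000.
Highest priority: Red.

Red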